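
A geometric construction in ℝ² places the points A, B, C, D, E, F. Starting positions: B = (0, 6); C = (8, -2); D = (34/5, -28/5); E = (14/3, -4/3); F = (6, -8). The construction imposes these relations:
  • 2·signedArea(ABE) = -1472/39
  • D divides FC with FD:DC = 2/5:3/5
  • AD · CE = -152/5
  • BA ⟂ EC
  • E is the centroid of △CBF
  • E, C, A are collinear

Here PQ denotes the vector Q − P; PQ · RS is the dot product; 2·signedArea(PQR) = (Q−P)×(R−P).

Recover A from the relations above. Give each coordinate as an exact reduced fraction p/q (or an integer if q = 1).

A = (-16/13, -2/13)

1. A_x = -16/13  [E, C, A are collinear ∩ BA ⟂ EC]
2. A_y = -2/13  [E, C, A are collinear ∩ BA ⟂ EC]
   → A = (-16/13, -2/13)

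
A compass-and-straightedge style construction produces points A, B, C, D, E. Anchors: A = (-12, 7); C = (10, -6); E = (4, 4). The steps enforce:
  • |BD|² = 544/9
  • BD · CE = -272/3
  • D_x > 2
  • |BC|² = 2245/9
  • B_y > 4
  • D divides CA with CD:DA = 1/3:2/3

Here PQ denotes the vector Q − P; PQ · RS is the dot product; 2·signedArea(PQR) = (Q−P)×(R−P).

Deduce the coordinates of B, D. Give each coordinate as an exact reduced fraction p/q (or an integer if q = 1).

1. D_x = 8/3  [D divides CA with CD:DA = 1/3:2/3]
2. D_y = -5/3  [D divides CA with CD:DA = 1/3:2/3]
   → D = (8/3, -5/3)
3. B_x = -4/3  [line 6·x + -10·y + 58 = 0 ∩ |BD|² = 544/9]
4. B_y = 5  [line 6·x + -10·y + 58 = 0 ∩ |BD|² = 544/9]
   → B = (-4/3, 5)

B = (-4/3, 5)
D = (8/3, -5/3)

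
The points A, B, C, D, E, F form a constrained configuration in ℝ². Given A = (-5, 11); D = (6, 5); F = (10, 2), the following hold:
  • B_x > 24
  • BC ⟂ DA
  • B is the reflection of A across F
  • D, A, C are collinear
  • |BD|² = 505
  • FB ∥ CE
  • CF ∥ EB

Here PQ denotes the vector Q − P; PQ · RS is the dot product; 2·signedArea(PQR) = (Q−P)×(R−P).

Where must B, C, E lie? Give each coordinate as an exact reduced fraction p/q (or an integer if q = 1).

B = (25, -7)
C = (4033/157, -901/157)
E = (6388/157, -2314/157)

1. B_x = 25  [B is the reflection of A across F]
2. B_y = -7  [B is the reflection of A across F]
   → B = (25, -7)
3. C_x = 4033/157  [D, A, C are collinear ∩ BC ⟂ DA]
4. C_y = -901/157  [D, A, C are collinear ∩ BC ⟂ DA]
   → C = (4033/157, -901/157)
5. E_x = 6388/157  [CF ∥ EB ∩ FB ∥ CE]
6. E_y = -2314/157  [CF ∥ EB ∩ FB ∥ CE]
   → E = (6388/157, -2314/157)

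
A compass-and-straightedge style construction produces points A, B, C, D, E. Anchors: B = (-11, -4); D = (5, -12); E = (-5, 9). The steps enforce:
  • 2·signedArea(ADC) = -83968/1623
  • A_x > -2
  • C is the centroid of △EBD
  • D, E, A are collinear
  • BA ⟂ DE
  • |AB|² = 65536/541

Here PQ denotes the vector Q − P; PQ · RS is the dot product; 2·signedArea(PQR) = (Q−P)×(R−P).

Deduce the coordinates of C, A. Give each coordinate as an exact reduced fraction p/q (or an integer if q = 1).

A = (-575/541, 396/541)
C = (-11/3, -7/3)

1. C_x = -11/3  [C is the centroid of △EBD]
2. C_y = -7/3  [C is the centroid of △EBD]
   → C = (-11/3, -7/3)
3. A_x = -575/541  [D, E, A are collinear ∩ BA ⟂ DE]
4. A_y = 396/541  [D, E, A are collinear ∩ BA ⟂ DE]
   → A = (-575/541, 396/541)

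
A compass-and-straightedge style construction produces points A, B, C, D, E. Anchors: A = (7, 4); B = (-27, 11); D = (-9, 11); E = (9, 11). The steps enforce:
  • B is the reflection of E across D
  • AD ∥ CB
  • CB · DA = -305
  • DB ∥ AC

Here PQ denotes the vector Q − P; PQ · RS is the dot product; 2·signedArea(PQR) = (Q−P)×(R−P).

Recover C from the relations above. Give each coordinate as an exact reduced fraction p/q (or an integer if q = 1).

C = (-11, 4)

1. C_x = -11  [AD ∥ CB ∩ DB ∥ AC]
2. C_y = 4  [AD ∥ CB ∩ DB ∥ AC]
   → C = (-11, 4)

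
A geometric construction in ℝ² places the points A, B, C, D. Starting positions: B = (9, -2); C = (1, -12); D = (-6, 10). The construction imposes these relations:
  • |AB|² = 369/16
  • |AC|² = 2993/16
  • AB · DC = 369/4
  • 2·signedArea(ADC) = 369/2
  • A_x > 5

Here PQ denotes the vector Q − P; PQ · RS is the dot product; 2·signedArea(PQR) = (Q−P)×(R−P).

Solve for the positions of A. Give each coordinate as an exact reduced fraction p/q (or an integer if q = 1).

A = (21/4, 1)

1. A_x = 21/4  [2·signedArea(ADC) = 369/2 ∩ AB · DC = 369/4]
2. A_y = 1  [2·signedArea(ADC) = 369/2 ∩ AB · DC = 369/4]
   → A = (21/4, 1)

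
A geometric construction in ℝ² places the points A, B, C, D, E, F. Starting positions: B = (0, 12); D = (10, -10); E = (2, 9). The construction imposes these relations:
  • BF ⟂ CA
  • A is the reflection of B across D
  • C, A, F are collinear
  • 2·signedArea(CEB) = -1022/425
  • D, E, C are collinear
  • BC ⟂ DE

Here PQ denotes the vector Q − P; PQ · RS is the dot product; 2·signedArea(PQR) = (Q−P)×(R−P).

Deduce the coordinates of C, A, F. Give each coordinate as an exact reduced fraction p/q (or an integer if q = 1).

A = (20, -32)
C = (266/425, 5212/425)
F = (65578632/105422525, 1293774024/105422525)

1. C_x = 266/425  [D, E, C are collinear ∩ BC ⟂ DE]
2. C_y = 5212/425  [D, E, C are collinear ∩ BC ⟂ DE]
   → C = (266/425, 5212/425)
3. A_x = 20  [A is the reflection of B across D]
4. A_y = -32  [A is the reflection of B across D]
   → A = (20, -32)
5. F_x = 65578632/105422525  [C, A, F are collinear ∩ BF ⟂ CA]
6. F_y = 1293774024/105422525  [C, A, F are collinear ∩ BF ⟂ CA]
   → F = (65578632/105422525, 1293774024/105422525)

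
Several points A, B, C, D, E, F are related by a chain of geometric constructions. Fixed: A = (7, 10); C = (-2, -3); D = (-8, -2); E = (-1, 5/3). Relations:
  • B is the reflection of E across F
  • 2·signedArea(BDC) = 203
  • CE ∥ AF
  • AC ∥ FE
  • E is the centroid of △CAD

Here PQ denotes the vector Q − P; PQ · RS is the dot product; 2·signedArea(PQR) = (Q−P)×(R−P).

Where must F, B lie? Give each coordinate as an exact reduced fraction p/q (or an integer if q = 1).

B = (17, 83/3)
F = (8, 44/3)

1. F_x = 8  [AC ∥ FE ∩ CE ∥ AF]
2. F_y = 44/3  [AC ∥ FE ∩ CE ∥ AF]
   → F = (8, 44/3)
3. B_x = 17  [B is the reflection of E across F]
4. B_y = 83/3  [B is the reflection of E across F]
   → B = (17, 83/3)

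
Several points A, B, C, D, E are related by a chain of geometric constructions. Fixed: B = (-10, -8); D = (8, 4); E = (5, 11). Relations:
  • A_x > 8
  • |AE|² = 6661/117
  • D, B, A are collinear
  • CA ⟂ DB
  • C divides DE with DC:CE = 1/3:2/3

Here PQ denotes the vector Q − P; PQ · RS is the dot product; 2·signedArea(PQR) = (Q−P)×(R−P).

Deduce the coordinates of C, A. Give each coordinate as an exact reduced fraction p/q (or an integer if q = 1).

1. C_x = 7  [C divides DE with DC:CE = 1/3:2/3]
2. C_y = 19/3  [C divides DE with DC:CE = 1/3:2/3]
   → C = (7, 19/3)
3. A_x = 109/13  [D, B, A are collinear ∩ CA ⟂ DB]
4. A_y = 166/39  [D, B, A are collinear ∩ CA ⟂ DB]
   → A = (109/13, 166/39)

A = (109/13, 166/39)
C = (7, 19/3)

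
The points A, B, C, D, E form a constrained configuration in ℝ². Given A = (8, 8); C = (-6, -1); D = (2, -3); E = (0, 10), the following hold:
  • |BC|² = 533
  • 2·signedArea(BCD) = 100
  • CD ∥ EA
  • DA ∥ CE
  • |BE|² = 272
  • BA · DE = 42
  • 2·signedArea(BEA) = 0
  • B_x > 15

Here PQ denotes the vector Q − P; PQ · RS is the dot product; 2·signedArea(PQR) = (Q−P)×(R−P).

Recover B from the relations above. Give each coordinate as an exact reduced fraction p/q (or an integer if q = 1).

1. B_x = 16  [2·signedArea(BEA) = 0 ∩ BA · DE = 42]
2. B_y = 6  [2·signedArea(BEA) = 0 ∩ BA · DE = 42]
   → B = (16, 6)

B = (16, 6)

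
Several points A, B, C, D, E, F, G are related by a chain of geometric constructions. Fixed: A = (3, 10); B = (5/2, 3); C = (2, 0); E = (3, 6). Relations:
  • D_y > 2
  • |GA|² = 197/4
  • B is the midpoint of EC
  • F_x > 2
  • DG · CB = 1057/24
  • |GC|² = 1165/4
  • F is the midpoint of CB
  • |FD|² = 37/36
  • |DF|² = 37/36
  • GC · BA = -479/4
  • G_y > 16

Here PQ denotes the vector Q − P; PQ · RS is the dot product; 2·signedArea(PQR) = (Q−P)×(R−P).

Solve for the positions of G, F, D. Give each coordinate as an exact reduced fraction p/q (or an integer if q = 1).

D = (29/12, 5/2)
F = (9/4, 3/2)
G = (7/2, 17)

1. G_x = 7/2  [line -1/2·x + -7·y + 483/4 = 0 ∩ |GA|² = 197/4]
2. G_y = 17  [line -1/2·x + -7·y + 483/4 = 0 ∩ |GA|² = 197/4]
   → G = (7/2, 17)
3. F_x = 9/4  [F is the midpoint of CB]
4. F_y = 3/2  [F is the midpoint of CB]
   → F = (9/4, 3/2)
5. D_x = 29/12  [line -1/2·x + -3·y + 209/24 = 0 ∩ |DF|² = 37/36]
6. D_y = 5/2  [line -1/2·x + -3·y + 209/24 = 0 ∩ |DF|² = 37/36]
   → D = (29/12, 5/2)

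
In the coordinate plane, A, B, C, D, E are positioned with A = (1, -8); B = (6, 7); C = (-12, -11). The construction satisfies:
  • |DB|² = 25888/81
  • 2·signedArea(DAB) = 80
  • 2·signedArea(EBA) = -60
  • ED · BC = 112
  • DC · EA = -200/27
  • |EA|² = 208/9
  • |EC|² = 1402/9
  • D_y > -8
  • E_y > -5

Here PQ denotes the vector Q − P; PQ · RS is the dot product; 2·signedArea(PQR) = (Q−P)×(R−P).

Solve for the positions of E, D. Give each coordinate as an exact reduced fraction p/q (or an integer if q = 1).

1. E_x = -5/3  [line 15·x + -5·y + 5 = 0 ∩ |EC|² = 1402/9]
2. E_y = -4  [line 15·x + -5·y + 5 = 0 ∩ |EC|² = 1402/9]
   → E = (-5/3, -4)
3. D_x = -38/9  [DC · EA = -200/27 ∩ 2·signedArea(DAB) = 80]
4. D_y = -23/3  [DC · EA = -200/27 ∩ 2·signedArea(DAB) = 80]
   → D = (-38/9, -23/3)

D = (-38/9, -23/3)
E = (-5/3, -4)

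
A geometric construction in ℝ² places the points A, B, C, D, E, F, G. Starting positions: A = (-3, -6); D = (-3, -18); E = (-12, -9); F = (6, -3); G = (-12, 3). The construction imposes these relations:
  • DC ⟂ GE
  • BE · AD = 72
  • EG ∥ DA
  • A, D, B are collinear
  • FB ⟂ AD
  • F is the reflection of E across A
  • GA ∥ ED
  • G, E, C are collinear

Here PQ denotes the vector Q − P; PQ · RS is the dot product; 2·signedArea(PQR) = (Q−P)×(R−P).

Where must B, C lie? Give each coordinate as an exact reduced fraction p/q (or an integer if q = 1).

B = (-3, -3)
C = (-12, -18)

1. B_x = -3  [A, D, B are collinear ∩ FB ⟂ AD]
2. B_y = -3  [A, D, B are collinear ∩ FB ⟂ AD]
   → B = (-3, -3)
3. C_x = -12  [G, E, C are collinear ∩ DC ⟂ GE]
4. C_y = -18  [G, E, C are collinear ∩ DC ⟂ GE]
   → C = (-12, -18)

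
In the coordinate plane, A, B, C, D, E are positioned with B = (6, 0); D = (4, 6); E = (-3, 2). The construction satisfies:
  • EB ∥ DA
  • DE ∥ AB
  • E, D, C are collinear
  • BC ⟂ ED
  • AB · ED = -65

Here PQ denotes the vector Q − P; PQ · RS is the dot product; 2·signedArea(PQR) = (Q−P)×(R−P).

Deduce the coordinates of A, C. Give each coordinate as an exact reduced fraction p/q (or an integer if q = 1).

A = (13, 4)
C = (38/13, 70/13)

1. A_x = 13  [DE ∥ AB ∩ EB ∥ DA]
2. A_y = 4  [DE ∥ AB ∩ EB ∥ DA]
   → A = (13, 4)
3. C_x = 38/13  [E, D, C are collinear ∩ BC ⟂ ED]
4. C_y = 70/13  [E, D, C are collinear ∩ BC ⟂ ED]
   → C = (38/13, 70/13)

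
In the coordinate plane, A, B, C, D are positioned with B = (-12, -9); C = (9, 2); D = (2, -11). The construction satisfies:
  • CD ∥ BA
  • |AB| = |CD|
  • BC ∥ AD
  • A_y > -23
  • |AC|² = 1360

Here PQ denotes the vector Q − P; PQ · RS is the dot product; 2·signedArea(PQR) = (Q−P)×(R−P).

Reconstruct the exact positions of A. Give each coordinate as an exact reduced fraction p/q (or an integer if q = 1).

A = (-19, -22)

1. A_x = -19  [BC ∥ AD ∩ CD ∥ BA]
2. A_y = -22  [BC ∥ AD ∩ CD ∥ BA]
   → A = (-19, -22)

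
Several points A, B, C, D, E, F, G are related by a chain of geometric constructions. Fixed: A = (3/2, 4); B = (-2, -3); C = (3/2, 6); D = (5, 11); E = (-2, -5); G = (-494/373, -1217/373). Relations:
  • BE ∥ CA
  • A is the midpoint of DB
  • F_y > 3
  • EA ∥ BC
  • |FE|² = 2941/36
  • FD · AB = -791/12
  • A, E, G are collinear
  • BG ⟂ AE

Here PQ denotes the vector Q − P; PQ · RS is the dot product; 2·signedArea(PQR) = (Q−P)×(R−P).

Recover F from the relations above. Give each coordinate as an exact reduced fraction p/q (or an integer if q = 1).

1. F_x = 3/2  [line 7/2·x + 7·y + -343/12 = 0 ∩ |FE|² = 2941/36]
2. F_y = 10/3  [line 7/2·x + 7·y + -343/12 = 0 ∩ |FE|² = 2941/36]
   → F = (3/2, 10/3)

F = (3/2, 10/3)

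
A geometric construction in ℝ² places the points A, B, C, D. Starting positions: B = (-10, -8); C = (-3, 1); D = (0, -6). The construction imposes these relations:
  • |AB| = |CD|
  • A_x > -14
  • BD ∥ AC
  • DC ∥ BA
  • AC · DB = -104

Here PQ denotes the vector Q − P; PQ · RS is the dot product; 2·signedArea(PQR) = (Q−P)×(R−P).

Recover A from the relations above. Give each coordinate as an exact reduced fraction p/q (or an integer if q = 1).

A = (-13, -1)

1. A_x = -13  [BD ∥ AC ∩ DC ∥ BA]
2. A_y = -1  [BD ∥ AC ∩ DC ∥ BA]
   → A = (-13, -1)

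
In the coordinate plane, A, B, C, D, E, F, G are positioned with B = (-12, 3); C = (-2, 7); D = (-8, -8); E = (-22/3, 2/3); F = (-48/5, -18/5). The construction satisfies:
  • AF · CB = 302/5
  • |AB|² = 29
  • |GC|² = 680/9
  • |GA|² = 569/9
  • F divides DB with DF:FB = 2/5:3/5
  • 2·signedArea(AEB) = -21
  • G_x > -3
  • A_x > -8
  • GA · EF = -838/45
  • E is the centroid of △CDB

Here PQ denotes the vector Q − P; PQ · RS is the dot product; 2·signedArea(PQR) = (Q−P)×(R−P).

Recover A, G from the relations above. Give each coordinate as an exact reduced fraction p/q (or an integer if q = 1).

1. A_x = -7  [AF · CB = 302/5 ∩ 2·signedArea(AEB) = -21]
2. A_y = 5  [AF · CB = 302/5 ∩ 2·signedArea(AEB) = -21]
   → A = (-7, 5)
3. G_x = -8/3  [line 34/15·x + 64/15·y + 592/45 = 0 ∩ |GC|² = 680/9]
4. G_y = -5/3  [line 34/15·x + 64/15·y + 592/45 = 0 ∩ |GC|² = 680/9]
   → G = (-8/3, -5/3)

A = (-7, 5)
G = (-8/3, -5/3)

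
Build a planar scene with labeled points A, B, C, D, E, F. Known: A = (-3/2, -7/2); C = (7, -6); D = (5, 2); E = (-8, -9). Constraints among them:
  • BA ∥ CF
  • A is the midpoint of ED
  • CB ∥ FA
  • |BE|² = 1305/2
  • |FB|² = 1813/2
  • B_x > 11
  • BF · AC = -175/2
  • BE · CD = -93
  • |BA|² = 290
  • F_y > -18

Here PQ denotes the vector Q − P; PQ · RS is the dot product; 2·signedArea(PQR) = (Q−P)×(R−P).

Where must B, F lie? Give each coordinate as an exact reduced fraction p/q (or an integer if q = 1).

B = (23/2, 15/2)
F = (-6, -17)

1. B_x = 23/2  [line 2·x + -8·y + 37 = 0 ∩ |BE|² = 1305/2]
2. B_y = 15/2  [line 2·x + -8·y + 37 = 0 ∩ |BE|² = 1305/2]
   → B = (23/2, 15/2)
3. F_x = -6  [CB ∥ FA ∩ BA ∥ CF]
4. F_y = -17  [CB ∥ FA ∩ BA ∥ CF]
   → F = (-6, -17)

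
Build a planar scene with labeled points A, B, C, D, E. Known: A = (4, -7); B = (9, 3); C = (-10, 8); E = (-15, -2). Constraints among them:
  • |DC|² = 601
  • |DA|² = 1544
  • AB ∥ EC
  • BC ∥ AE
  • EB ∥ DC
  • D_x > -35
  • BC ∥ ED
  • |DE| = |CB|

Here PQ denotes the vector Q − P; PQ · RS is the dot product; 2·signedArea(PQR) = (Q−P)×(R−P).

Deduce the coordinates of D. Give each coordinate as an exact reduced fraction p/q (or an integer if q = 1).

1. D_x = -34  [EB ∥ DC ∩ BC ∥ ED]
2. D_y = 3  [EB ∥ DC ∩ BC ∥ ED]
   → D = (-34, 3)

D = (-34, 3)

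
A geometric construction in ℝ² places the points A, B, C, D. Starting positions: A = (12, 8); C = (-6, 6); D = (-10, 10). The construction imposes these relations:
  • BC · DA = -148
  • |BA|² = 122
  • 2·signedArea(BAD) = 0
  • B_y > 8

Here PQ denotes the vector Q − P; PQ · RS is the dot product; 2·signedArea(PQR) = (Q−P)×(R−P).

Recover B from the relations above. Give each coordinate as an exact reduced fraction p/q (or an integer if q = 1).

1. B_x = 1  [2·signedArea(BAD) = 0 ∩ BC · DA = -148]
2. B_y = 9  [2·signedArea(BAD) = 0 ∩ BC · DA = -148]
   → B = (1, 9)

B = (1, 9)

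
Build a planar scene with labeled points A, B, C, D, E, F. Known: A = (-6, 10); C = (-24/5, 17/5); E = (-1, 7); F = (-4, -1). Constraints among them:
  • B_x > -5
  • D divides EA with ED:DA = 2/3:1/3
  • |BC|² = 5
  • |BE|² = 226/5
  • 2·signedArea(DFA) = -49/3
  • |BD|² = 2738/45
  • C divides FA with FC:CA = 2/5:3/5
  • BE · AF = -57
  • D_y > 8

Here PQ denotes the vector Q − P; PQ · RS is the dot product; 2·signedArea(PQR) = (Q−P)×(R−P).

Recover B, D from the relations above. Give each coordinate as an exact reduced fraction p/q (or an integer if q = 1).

1. B_x = -22/5  [line -2·x + 11·y + -22 = 0 ∩ |BC|² = 5]
2. B_y = 6/5  [line -2·x + 11·y + -22 = 0 ∩ |BC|² = 5]
   → B = (-22/5, 6/5)
3. D_x = -13/3  [D divides EA with ED:DA = 2/3:1/3]
4. D_y = 9  [D divides EA with ED:DA = 2/3:1/3]
   → D = (-13/3, 9)

B = (-22/5, 6/5)
D = (-13/3, 9)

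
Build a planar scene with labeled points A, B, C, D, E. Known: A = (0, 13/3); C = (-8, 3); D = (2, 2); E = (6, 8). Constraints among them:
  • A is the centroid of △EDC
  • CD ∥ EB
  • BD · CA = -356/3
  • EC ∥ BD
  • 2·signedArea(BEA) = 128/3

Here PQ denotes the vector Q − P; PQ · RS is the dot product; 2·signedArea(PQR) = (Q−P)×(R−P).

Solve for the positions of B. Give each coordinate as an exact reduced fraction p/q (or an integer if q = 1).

B = (16, 7)

1. B_x = 16  [EC ∥ BD ∩ CD ∥ EB]
2. B_y = 7  [EC ∥ BD ∩ CD ∥ EB]
   → B = (16, 7)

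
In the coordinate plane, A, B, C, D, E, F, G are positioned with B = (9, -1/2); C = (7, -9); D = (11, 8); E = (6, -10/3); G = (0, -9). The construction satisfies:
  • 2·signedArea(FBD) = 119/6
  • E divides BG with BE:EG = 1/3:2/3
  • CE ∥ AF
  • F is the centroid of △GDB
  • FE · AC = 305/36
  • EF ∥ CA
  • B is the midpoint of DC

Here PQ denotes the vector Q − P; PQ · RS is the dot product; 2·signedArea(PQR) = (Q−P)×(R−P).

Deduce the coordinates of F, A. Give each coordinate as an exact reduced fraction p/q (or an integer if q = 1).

1. F_x = 20/3  [F is the centroid of △GDB]
2. F_y = -1/2  [F is the centroid of △GDB]
   → F = (20/3, -1/2)
3. A_x = 23/3  [CE ∥ AF ∩ EF ∥ CA]
4. A_y = -37/6  [CE ∥ AF ∩ EF ∥ CA]
   → A = (23/3, -37/6)

A = (23/3, -37/6)
F = (20/3, -1/2)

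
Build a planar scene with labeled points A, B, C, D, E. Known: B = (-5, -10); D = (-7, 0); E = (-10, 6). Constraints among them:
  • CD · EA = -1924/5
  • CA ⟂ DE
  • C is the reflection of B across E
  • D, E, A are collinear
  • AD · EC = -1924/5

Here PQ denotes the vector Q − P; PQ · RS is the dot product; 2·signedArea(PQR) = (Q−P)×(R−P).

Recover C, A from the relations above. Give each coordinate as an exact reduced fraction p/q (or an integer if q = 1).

A = (-87/5, 104/5)
C = (-15, 22)

1. C_x = -15  [C is the reflection of B across E]
2. C_y = 22  [C is the reflection of B across E]
   → C = (-15, 22)
3. A_x = -87/5  [D, E, A are collinear ∩ CA ⟂ DE]
4. A_y = 104/5  [D, E, A are collinear ∩ CA ⟂ DE]
   → A = (-87/5, 104/5)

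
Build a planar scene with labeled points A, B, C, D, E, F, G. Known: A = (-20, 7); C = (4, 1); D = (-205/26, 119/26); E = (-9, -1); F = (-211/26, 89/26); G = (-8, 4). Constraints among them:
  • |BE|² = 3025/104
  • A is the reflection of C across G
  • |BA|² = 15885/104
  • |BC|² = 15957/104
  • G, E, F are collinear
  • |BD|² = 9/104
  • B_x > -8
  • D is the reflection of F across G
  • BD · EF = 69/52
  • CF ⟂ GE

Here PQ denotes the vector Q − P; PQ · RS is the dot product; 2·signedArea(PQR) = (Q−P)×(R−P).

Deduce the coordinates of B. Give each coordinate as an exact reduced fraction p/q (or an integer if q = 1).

B = (-413/52, 223/52)

1. B_x = -413/52  [line -23/26·x + -115/26·y + 621/52 = 0 ∩ |BE|² = 3025/104]
2. B_y = 223/52  [line -23/26·x + -115/26·y + 621/52 = 0 ∩ |BE|² = 3025/104]
   → B = (-413/52, 223/52)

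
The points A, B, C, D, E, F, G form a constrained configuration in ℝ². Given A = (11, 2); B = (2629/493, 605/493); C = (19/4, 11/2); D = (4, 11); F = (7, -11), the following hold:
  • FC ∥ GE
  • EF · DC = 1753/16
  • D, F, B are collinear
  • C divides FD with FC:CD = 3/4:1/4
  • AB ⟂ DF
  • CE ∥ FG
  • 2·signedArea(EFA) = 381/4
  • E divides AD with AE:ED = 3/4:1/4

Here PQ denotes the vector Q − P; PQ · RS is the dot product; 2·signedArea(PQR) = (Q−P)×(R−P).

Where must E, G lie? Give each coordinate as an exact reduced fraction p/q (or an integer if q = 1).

1. E_x = 23/4  [E divides AD with AE:ED = 3/4:1/4]
2. E_y = 35/4  [E divides AD with AE:ED = 3/4:1/4]
   → E = (23/4, 35/4)
3. G_x = 8  [FC ∥ GE ∩ CE ∥ FG]
4. G_y = -31/4  [FC ∥ GE ∩ CE ∥ FG]
   → G = (8, -31/4)

E = (23/4, 35/4)
G = (8, -31/4)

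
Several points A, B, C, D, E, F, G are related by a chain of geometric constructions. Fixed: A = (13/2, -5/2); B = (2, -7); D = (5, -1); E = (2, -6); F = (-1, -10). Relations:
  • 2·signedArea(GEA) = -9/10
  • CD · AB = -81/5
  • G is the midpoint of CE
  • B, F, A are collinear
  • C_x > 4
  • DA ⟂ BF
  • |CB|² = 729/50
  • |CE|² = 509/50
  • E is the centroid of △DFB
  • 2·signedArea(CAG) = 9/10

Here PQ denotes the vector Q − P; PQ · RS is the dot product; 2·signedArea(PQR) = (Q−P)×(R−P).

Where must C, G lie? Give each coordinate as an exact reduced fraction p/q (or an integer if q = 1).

1. C_x = 47/10  [line 9/2·x + 9/2·y + -9/5 = 0 ∩ |CE|² = 509/50]
2. C_y = -43/10  [line 9/2·x + 9/2·y + -9/5 = 0 ∩ |CE|² = 509/50]
   → C = (47/10, -43/10)
3. G_x = 67/20  [2·signedArea(CAG) = 9/10 ∩ G is the midpoint of CE]
4. G_y = -103/20  [2·signedArea(CAG) = 9/10 ∩ G is the midpoint of CE]
   → G = (67/20, -103/20)

C = (47/10, -43/10)
G = (67/20, -103/20)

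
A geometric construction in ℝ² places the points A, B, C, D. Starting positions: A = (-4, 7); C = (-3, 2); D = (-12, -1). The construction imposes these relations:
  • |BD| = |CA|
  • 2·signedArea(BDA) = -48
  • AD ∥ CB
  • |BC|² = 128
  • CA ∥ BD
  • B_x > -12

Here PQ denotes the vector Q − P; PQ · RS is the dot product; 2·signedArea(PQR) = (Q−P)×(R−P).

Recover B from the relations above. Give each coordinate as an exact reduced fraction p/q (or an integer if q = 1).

1. B_x = -11  [CA ∥ BD ∩ AD ∥ CB]
2. B_y = -6  [CA ∥ BD ∩ AD ∥ CB]
   → B = (-11, -6)

B = (-11, -6)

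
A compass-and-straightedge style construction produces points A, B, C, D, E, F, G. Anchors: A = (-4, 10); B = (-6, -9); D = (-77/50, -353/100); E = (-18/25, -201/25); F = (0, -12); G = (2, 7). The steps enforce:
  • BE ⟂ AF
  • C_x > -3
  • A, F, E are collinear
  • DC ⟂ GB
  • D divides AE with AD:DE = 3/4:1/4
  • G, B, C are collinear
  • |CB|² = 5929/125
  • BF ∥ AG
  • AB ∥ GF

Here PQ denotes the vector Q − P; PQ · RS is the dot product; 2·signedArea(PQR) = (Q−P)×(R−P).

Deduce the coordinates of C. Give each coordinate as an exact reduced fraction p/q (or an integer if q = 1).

1. C_x = -73/25  [G, B, C are collinear ∩ DC ⟂ GB]
2. C_y = -71/25  [G, B, C are collinear ∩ DC ⟂ GB]
   → C = (-73/25, -71/25)

C = (-73/25, -71/25)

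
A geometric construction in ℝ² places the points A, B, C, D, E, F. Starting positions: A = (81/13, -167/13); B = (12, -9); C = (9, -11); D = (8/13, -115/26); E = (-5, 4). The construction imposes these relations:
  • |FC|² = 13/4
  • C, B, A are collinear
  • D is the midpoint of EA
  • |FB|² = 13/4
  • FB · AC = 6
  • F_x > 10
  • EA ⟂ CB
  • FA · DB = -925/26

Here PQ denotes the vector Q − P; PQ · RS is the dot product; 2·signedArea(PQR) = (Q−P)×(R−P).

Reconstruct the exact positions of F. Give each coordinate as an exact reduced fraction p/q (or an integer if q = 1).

1. F_x = 21/2  [FB · AC = 6 ∩ FA · DB = -925/26]
2. F_y = -10  [FB · AC = 6 ∩ FA · DB = -925/26]
   → F = (21/2, -10)

F = (21/2, -10)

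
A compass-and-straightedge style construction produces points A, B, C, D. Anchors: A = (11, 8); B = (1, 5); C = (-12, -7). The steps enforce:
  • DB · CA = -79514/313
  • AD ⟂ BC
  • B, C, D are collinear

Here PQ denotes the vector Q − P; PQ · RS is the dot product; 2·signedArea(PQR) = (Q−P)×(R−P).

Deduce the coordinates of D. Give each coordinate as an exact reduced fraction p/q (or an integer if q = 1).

D = (2471/313, 3557/313)

1. D_x = 2471/313  [B, C, D are collinear ∩ AD ⟂ BC]
2. D_y = 3557/313  [B, C, D are collinear ∩ AD ⟂ BC]
   → D = (2471/313, 3557/313)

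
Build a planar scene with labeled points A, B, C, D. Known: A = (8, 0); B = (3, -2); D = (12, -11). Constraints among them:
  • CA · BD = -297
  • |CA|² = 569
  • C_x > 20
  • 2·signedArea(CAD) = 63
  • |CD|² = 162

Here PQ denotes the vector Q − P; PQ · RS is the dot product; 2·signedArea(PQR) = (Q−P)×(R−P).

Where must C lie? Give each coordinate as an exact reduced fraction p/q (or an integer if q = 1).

C = (21, -20)

1. C_x = 21  [2·signedArea(CAD) = 63 ∩ CA · BD = -297]
2. C_y = -20  [2·signedArea(CAD) = 63 ∩ CA · BD = -297]
   → C = (21, -20)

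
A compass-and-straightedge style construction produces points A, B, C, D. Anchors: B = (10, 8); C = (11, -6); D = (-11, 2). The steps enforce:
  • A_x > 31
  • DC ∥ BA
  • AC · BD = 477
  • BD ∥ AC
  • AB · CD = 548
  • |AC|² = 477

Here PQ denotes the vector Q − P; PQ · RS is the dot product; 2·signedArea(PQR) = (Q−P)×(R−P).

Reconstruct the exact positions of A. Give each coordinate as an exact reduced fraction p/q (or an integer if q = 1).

A = (32, 0)

1. A_x = 32  [BD ∥ AC ∩ DC ∥ BA]
2. A_y = 0  [BD ∥ AC ∩ DC ∥ BA]
   → A = (32, 0)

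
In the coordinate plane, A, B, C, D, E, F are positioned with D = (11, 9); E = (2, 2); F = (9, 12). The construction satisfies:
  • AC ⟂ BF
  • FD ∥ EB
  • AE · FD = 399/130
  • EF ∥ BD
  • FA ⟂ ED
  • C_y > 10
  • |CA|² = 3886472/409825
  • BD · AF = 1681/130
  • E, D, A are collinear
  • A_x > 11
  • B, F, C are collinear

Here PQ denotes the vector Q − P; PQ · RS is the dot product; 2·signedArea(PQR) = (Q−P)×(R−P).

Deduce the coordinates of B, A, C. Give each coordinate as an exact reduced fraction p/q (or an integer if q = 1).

1. B_x = 4  [EF ∥ BD ∩ FD ∥ EB]
2. B_y = -1  [EF ∥ BD ∩ FD ∥ EB]
   → B = (4, -1)
3. A_x = 1457/130  [E, D, A are collinear ∩ FA ⟂ ED]
4. A_y = 1191/130  [E, D, A are collinear ∩ FA ⟂ ED]
   → A = (1457/130, 1191/130)
5. C_x = 21017/2522  [B, F, C are collinear ∩ AC ⟂ BF]
6. C_y = 9959/970  [B, F, C are collinear ∩ AC ⟂ BF]
   → C = (21017/2522, 9959/970)

A = (1457/130, 1191/130)
B = (4, -1)
C = (21017/2522, 9959/970)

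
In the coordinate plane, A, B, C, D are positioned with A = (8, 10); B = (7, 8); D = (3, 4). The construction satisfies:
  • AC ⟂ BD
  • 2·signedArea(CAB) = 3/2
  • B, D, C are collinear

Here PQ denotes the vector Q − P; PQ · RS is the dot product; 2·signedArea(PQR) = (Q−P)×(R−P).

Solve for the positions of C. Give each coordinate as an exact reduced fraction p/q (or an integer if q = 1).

1. C_x = 17/2  [B, D, C are collinear ∩ AC ⟂ BD]
2. C_y = 19/2  [B, D, C are collinear ∩ AC ⟂ BD]
   → C = (17/2, 19/2)

C = (17/2, 19/2)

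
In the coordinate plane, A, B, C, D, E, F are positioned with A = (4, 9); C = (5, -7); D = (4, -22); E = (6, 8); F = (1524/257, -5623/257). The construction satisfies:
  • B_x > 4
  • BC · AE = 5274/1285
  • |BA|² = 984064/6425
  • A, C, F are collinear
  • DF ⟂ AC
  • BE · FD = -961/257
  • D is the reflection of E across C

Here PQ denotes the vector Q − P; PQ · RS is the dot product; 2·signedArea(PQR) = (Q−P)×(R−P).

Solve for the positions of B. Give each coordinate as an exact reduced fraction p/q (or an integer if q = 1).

B = (6132/1285, -4307/1285)

1. B_x = 6132/1285  [BC · AE = 5274/1285 ∩ BE · FD = -961/257]
2. B_y = -4307/1285  [BC · AE = 5274/1285 ∩ BE · FD = -961/257]
   → B = (6132/1285, -4307/1285)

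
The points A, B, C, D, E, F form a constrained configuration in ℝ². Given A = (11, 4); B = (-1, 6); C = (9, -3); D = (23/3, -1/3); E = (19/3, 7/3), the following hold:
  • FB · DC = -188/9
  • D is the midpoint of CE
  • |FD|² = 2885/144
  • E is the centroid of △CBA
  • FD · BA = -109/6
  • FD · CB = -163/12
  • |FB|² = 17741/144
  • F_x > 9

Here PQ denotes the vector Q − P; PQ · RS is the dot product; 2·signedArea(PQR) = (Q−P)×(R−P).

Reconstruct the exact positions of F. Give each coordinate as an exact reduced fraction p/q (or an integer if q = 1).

F = (59/6, 43/12)

1. F_x = 59/6  [FB · DC = -188/9 ∩ FD · BA = -109/6]
2. F_y = 43/12  [FB · DC = -188/9 ∩ FD · BA = -109/6]
   → F = (59/6, 43/12)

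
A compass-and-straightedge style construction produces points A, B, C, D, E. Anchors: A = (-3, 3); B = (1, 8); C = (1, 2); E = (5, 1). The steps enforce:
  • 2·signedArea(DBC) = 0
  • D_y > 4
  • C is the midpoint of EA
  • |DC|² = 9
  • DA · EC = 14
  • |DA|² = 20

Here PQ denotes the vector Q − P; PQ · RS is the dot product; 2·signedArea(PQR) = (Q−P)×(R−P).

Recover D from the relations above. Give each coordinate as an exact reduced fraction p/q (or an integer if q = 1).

1. D_x = 1  [2·signedArea(DBC) = 0 ∩ DA · EC = 14]
2. D_y = 5  [2·signedArea(DBC) = 0 ∩ DA · EC = 14]
   → D = (1, 5)

D = (1, 5)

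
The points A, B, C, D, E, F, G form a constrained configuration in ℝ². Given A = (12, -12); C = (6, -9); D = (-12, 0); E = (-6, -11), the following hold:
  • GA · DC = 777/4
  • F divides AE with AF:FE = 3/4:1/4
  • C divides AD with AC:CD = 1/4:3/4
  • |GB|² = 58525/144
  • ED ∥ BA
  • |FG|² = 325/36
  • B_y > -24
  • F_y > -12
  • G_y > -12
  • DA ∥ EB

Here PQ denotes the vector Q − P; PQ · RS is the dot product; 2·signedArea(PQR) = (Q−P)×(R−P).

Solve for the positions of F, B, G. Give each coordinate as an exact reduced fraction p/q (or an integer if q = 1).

1. F_x = -3/2  [F divides AE with AF:FE = 3/4:1/4]
2. F_y = -45/4  [F divides AE with AF:FE = 3/4:1/4]
   → F = (-3/2, -45/4)
3. B_x = 18  [ED ∥ BA ∩ DA ∥ EB]
4. B_y = -23  [ED ∥ BA ∩ DA ∥ EB]
   → B = (18, -23)
5. G_x = 3/2  [line -18·x + 9·y + 519/4 = 0 ∩ |GB|² = 58525/144]
6. G_y = -137/12  [line -18·x + 9·y + 519/4 = 0 ∩ |GB|² = 58525/144]
   → G = (3/2, -137/12)

B = (18, -23)
F = (-3/2, -45/4)
G = (3/2, -137/12)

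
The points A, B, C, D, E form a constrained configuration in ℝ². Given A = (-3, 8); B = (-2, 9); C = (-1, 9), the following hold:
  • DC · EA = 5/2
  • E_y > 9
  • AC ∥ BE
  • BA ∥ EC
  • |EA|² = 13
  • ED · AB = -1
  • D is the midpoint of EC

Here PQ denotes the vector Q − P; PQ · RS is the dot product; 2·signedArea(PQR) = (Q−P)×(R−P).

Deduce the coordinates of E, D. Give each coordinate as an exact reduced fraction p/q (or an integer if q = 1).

D = (-1/2, 19/2)
E = (0, 10)

1. E_x = 0  [BA ∥ EC ∩ AC ∥ BE]
2. E_y = 10  [BA ∥ EC ∩ AC ∥ BE]
   → E = (0, 10)
3. D_x = -1/2  [D is the midpoint of EC]
4. D_y = 19/2  [D is the midpoint of EC]
   → D = (-1/2, 19/2)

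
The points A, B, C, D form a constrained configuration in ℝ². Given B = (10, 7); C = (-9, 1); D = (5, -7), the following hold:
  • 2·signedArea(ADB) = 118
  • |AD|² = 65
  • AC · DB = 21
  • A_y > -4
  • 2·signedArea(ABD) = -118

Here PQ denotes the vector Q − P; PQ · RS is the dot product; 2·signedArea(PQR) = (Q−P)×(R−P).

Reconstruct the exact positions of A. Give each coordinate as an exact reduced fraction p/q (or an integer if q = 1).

A = (-2, -3)

1. A_x = -2  [2·signedArea(ADB) = 118 ∩ AC · DB = 21]
2. A_y = -3  [2·signedArea(ADB) = 118 ∩ AC · DB = 21]
   → A = (-2, -3)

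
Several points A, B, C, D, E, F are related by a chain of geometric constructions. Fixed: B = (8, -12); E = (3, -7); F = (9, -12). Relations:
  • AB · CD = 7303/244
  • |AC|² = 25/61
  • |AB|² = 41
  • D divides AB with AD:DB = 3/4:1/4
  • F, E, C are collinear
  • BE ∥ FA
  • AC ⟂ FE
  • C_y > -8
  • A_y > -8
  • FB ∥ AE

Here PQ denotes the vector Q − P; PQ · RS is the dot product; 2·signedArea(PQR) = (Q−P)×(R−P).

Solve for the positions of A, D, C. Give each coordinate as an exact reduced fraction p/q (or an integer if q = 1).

A = (4, -7)
C = (219/61, -457/61)
D = (7, -43/4)

1. A_x = 4  [FB ∥ AE ∩ BE ∥ FA]
2. A_y = -7  [FB ∥ AE ∩ BE ∥ FA]
   → A = (4, -7)
3. D_x = 7  [D divides AB with AD:DB = 3/4:1/4]
4. D_y = -43/4  [D divides AB with AD:DB = 3/4:1/4]
   → D = (7, -43/4)
5. C_x = 219/61  [F, E, C are collinear ∩ AC ⟂ FE]
6. C_y = -457/61  [F, E, C are collinear ∩ AC ⟂ FE]
   → C = (219/61, -457/61)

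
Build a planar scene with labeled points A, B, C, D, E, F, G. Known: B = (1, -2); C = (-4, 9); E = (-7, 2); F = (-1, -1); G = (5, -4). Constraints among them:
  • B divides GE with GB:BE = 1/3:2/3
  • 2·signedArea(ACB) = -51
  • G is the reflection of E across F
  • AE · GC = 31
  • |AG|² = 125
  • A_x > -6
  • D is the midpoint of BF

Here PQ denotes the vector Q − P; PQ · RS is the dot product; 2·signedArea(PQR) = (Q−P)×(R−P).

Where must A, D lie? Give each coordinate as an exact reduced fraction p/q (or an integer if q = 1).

1. A_x = -5  [AE · GC = 31 ∩ 2·signedArea(ACB) = -51]
2. A_y = 1  [AE · GC = 31 ∩ 2·signedArea(ACB) = -51]
   → A = (-5, 1)
3. D_x = 0  [D is the midpoint of BF]
4. D_y = -3/2  [D is the midpoint of BF]
   → D = (0, -3/2)

A = (-5, 1)
D = (0, -3/2)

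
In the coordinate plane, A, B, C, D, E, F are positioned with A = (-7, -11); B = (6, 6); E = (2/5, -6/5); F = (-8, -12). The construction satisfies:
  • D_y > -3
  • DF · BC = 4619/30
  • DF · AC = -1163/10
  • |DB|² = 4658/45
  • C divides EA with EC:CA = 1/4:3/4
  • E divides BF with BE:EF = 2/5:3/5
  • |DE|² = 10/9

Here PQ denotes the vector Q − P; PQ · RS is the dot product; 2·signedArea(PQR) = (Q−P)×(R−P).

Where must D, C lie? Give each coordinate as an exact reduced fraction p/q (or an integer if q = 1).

C = (-29/20, -73/20)
D = (-1/5, -31/15)

1. C_x = -29/20  [C divides EA with EC:CA = 1/4:3/4]
2. C_y = -73/20  [C divides EA with EC:CA = 1/4:3/4]
   → C = (-29/20, -73/20)
3. D_x = -1/5  [DF · AC = -1163/10 ∩ DF · BC = 4619/30]
4. D_y = -31/15  [DF · AC = -1163/10 ∩ DF · BC = 4619/30]
   → D = (-1/5, -31/15)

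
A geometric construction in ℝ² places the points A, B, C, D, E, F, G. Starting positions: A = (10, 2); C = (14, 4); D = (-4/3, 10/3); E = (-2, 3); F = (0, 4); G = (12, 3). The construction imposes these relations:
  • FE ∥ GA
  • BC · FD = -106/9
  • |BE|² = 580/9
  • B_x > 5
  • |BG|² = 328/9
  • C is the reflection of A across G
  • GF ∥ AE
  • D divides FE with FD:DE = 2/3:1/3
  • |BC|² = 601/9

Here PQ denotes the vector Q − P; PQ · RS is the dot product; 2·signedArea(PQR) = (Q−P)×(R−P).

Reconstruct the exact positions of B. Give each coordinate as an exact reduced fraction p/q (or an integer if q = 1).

1. B_x = 6  [line 4/3·x + 2/3·y + -86/9 = 0 ∩ |BE|² = 580/9]
2. B_y = 7/3  [line 4/3·x + 2/3·y + -86/9 = 0 ∩ |BE|² = 580/9]
   → B = (6, 7/3)

B = (6, 7/3)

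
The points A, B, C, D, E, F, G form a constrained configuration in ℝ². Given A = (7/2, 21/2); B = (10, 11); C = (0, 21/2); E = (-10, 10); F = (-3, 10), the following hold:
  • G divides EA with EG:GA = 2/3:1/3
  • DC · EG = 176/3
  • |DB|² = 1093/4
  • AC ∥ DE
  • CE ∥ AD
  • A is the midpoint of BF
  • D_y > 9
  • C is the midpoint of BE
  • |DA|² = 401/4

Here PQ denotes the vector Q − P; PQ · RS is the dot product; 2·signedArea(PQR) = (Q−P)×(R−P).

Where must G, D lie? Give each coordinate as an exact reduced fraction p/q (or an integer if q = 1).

1. G_x = -1  [G divides EA with EG:GA = 2/3:1/3]
2. G_y = 31/3  [G divides EA with EG:GA = 2/3:1/3]
   → G = (-1, 31/3)
3. D_x = -13/2  [AC ∥ DE ∩ CE ∥ AD]
4. D_y = 10  [AC ∥ DE ∩ CE ∥ AD]
   → D = (-13/2, 10)

D = (-13/2, 10)
G = (-1, 31/3)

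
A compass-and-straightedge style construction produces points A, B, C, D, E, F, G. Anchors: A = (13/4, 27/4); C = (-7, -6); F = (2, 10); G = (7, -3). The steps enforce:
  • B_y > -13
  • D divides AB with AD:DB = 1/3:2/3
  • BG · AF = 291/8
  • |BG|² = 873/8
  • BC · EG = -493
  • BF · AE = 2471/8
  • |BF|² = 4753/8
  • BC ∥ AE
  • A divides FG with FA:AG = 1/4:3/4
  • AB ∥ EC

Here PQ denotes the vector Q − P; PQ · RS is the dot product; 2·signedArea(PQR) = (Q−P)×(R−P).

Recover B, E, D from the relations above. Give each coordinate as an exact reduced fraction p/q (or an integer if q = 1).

B = (43/4, -51/4)
D = (23/4, 1/4)
E = (-29/2, 27/2)

1. B_x = 43/4  [line 5/4·x + -13/4·y + -439/8 = 0 ∩ |BG|² = 873/8]
2. B_y = -51/4  [line 5/4·x + -13/4·y + -439/8 = 0 ∩ |BG|² = 873/8]
   → B = (43/4, -51/4)
3. E_x = -29/2  [BC · EG = -493 ∩ AB ∥ EC]
4. E_y = 27/2  [BC · EG = -493 ∩ AB ∥ EC]
   → E = (-29/2, 27/2)
5. D_x = 23/4  [D divides AB with AD:DB = 1/3:2/3]
6. D_y = 1/4  [D divides AB with AD:DB = 1/3:2/3]
   → D = (23/4, 1/4)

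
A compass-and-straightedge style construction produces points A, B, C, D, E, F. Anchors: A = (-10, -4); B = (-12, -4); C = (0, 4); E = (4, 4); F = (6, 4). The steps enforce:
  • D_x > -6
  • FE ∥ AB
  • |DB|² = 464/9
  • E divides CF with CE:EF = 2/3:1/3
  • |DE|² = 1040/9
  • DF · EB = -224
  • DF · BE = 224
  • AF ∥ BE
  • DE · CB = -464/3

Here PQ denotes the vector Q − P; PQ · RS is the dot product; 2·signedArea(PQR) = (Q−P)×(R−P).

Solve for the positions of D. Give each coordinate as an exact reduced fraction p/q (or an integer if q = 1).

1. D_x = -16/3  [DF · BE = 224 ∩ DE · CB = -464/3]
2. D_y = -4/3  [DF · BE = 224 ∩ DE · CB = -464/3]
   → D = (-16/3, -4/3)

D = (-16/3, -4/3)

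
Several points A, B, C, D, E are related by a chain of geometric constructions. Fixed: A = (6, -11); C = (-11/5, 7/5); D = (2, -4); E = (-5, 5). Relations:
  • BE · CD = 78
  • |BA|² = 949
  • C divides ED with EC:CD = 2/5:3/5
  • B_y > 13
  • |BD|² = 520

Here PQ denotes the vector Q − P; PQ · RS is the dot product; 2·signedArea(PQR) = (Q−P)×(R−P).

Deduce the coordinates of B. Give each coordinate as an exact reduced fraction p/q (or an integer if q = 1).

1. B_x = -12  [line -21/5·x + 27/5·y + -126 = 0 ∩ |BA|² = 949]
2. B_y = 14  [line -21/5·x + 27/5·y + -126 = 0 ∩ |BA|² = 949]
   → B = (-12, 14)

B = (-12, 14)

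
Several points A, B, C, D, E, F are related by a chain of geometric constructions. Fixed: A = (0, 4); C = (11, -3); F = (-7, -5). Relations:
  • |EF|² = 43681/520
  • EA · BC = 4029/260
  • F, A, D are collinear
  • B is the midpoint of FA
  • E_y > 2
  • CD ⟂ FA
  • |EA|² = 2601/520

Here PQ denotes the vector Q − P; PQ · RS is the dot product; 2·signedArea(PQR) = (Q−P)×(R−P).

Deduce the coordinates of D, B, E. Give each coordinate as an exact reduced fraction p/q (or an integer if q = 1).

B = (-7/2, -1/2)
D = (49/65, 323/65)
E = (-357/260, 581/260)

1. D_x = 49/65  [F, A, D are collinear ∩ CD ⟂ FA]
2. D_y = 323/65  [F, A, D are collinear ∩ CD ⟂ FA]
   → D = (49/65, 323/65)
3. B_x = -7/2  [B is the midpoint of FA]
4. B_y = -1/2  [B is the midpoint of FA]
   → B = (-7/2, -1/2)
5. E_x = -357/260  [line -29/2·x + 5/2·y + -6629/260 = 0 ∩ |EF|² = 43681/520]
6. E_y = 581/260  [line -29/2·x + 5/2·y + -6629/260 = 0 ∩ |EF|² = 43681/520]
   → E = (-357/260, 581/260)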